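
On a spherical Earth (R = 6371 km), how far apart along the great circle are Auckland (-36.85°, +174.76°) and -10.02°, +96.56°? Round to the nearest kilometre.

Δλ = 96.56 − 174.76 = -78.20°.
Δφ = -10.02 − -36.85 = 26.83°.
a = sin²(Δφ/2) + cos φ₁ · cos φ₂ · sin²(Δλ/2) = 0.367255.
c = 2·atan2(√a, √(1−a)) = 1.30208 rad → d = 6371·c ≈ 8295.58 km.

8296 km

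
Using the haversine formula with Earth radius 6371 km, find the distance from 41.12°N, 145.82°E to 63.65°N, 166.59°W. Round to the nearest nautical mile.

Δλ = -166.59 − 145.82 = -312.41°; wrapped into (−180°, 180°]: 47.59°.
Δφ = 63.65 − 41.12 = 22.53°.
a = sin²(Δφ/2) + cos φ₁ · cos φ₂ · sin²(Δλ/2) = 0.092591.
c = 2·atan2(√a, √(1−a)) = 0.61838 rad → d = 6371·c ≈ 3939.70 km ≈ 2127.27 nmi.

2127 nmi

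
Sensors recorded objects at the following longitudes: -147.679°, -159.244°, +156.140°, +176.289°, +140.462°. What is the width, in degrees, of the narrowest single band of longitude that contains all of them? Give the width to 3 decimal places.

71.859°

Sort the longitudes: -159.244°, -147.679°, +140.462°, +156.140°, +176.289°.
Eastward gaps between consecutive values (wrapping around): 11.565°, 288.141°, 15.678°, 20.149°, 24.467°.
Largest gap = 288.141° ⇒ minimal covering band is its complement: 360° − 288.141° = 71.859°.
Band runs from +140.462° eastward to -147.679°, crossing the antimeridian.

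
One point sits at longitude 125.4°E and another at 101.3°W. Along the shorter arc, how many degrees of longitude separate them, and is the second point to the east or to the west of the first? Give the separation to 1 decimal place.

133.3° east

Raw difference: -101.3 − 125.4 = -226.7°.
Normalise into (−180°, 180°]: -226.7° + 360° = 133.3°.
Positive ⇒ the second point lies to the east; separation 133.3°.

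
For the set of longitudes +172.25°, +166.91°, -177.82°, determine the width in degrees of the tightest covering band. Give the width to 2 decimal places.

Sort the longitudes: -177.82°, +166.91°, +172.25°.
Eastward gaps between consecutive values (wrapping around): 344.73°, 5.34°, 9.93°.
Largest gap = 344.73° ⇒ minimal covering band is its complement: 360° − 344.73° = 15.27°.
Band runs from +166.91° eastward to -177.82°, crossing the antimeridian.

15.27°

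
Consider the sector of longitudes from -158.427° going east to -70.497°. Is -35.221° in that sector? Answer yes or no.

No

Band width going east from -158.427° to -70.497°: ((-70.497 − -158.427) mod 360) = 87.930°.
Offset of -35.221° east of the west edge: ((-35.221 − -158.427) mod 360) = 123.206°.
123.206° > 87.930° ⇒ outside.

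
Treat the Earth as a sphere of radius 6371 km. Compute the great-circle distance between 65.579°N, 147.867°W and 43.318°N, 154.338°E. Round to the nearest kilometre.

Δλ = 154.338 − -147.867 = 302.205°; wrapped into (−180°, 180°]: -57.795°.
Δφ = 43.318 − 65.579 = -22.261°.
a = sin²(Δφ/2) + cos φ₁ · cos φ₂ · sin²(Δλ/2) = 0.107510.
c = 2·atan2(√a, √(1−a)) = 0.66813 rad → d = 6371·c ≈ 4256.68 km.

4257 km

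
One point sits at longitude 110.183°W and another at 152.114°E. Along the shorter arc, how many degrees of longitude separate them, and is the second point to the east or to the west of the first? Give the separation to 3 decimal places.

97.703° west

Raw difference: 152.114 − -110.183 = 262.297°.
Normalise into (−180°, 180°]: 262.297° − 360° = -97.703°.
Negative ⇒ the second point lies to the west; separation 97.703°.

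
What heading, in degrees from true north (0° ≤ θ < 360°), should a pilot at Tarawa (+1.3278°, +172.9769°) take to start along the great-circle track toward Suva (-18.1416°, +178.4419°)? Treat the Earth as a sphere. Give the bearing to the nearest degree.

Δλ = 178.4419 − 172.9769 = 5.4650°.
θ = atan2( sin Δλ · cos φ₂ , cos φ₁ · sin φ₂ − sin φ₁ · cos φ₂ · cos Δλ )
  = atan2(0.09050, -0.33320) = 164.804° → normalised to [0°, 360°): 164.804°.

165°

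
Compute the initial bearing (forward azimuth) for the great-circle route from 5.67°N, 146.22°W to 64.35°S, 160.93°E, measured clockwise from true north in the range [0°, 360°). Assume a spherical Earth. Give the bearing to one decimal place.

Δλ = 160.93 − -146.22 = 307.15°; wrapped into (−180°, 180°]: -52.85°.
θ = atan2( sin Δλ · cos φ₂ , cos φ₁ · sin φ₂ − sin φ₁ · cos φ₂ · cos Δλ )
  = atan2(-0.34502, -0.92287) = -159.501° → normalised to [0°, 360°): 200.499°.

200.5°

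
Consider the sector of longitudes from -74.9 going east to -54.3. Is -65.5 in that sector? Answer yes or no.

Band width going east from -74.9° to -54.3°: ((-54.3 − -74.9) mod 360) = 20.6°.
Offset of -65.5° east of the west edge: ((-65.5 − -74.9) mod 360) = 9.4°.
9.4° ≤ 20.6° ⇒ inside.

Yes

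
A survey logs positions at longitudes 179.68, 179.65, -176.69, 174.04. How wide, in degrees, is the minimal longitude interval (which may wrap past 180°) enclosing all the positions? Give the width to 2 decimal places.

9.27°

Sort the longitudes: -176.69°, +174.04°, +179.65°, +179.68°.
Eastward gaps between consecutive values (wrapping around): 350.73°, 5.61°, 0.03°, 3.63°.
Largest gap = 350.73° ⇒ minimal covering band is its complement: 360° − 350.73° = 9.27°.
Band runs from +174.04° eastward to -176.69°, crossing the antimeridian.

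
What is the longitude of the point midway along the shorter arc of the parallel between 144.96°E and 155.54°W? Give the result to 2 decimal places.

174.71°E

Signed shortest Δλ from +144.96° to -155.54° is +59.50°.
Midpoint longitude = +144.96° + (+59.50°)/2 = +144.96° + 29.75° = +174.71°.
(The naïve average (+144.96 + -155.54)/2 = -5.29° is on the wrong side of the globe.)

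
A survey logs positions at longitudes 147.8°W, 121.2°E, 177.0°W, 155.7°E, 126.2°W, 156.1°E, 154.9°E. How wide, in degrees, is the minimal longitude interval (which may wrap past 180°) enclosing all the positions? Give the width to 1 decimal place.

112.6°

Sort the longitudes: -177.0°, -147.8°, -126.2°, +121.2°, +154.9°, +155.7°, +156.1°.
Eastward gaps between consecutive values (wrapping around): 29.2°, 21.6°, 247.4°, 33.7°, 0.8°, 0.4°, 26.9°.
Largest gap = 247.4° ⇒ minimal covering band is its complement: 360° − 247.4° = 112.6°.
Band runs from +121.2° eastward to -126.2°, crossing the antimeridian.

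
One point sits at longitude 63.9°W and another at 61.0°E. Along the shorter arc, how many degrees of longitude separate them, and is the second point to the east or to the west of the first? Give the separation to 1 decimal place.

Raw difference: 61.0 − -63.9 = 124.9°.
Normalise into (−180°, 180°]: 124.9° stays 124.9°.
Positive ⇒ the second point lies to the east; separation 124.9°.

124.9° east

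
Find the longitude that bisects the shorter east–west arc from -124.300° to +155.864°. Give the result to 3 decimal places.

Signed shortest Δλ from -124.300° to +155.864° is -79.836°.
Midpoint longitude = -124.300° + (-79.836°)/2 = -124.300° − 39.918° = -164.218°.
(The naïve average (-124.300 + +155.864)/2 = 15.782° is on the wrong side of the globe.)

-164.218°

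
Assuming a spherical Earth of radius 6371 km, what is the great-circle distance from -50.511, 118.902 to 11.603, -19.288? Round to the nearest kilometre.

Δλ = -19.288 − 118.902 = -138.190°.
Δφ = 11.603 − -50.511 = 62.114°.
a = sin²(Δφ/2) + cos φ₁ · cos φ₂ · sin²(Δλ/2) = 0.809766.
c = 2·atan2(√a, √(1−a)) = 2.23894 rad → d = 6371·c ≈ 14264.30 km.

14264 km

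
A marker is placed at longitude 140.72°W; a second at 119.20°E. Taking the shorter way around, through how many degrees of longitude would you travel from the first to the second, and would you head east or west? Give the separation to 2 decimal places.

100.08° west

Raw difference: 119.20 − -140.72 = 259.92°.
Normalise into (−180°, 180°]: 259.92° − 360° = -100.08°.
Negative ⇒ the second point lies to the west; separation 100.08°.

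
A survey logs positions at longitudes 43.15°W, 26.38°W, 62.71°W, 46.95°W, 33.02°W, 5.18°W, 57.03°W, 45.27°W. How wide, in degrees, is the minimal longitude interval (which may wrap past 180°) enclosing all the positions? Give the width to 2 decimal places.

Sort the longitudes: -62.71°, -57.03°, -46.95°, -45.27°, -43.15°, -33.02°, -26.38°, -5.18°.
Eastward gaps between consecutive values (wrapping around): 5.68°, 10.08°, 1.68°, 2.12°, 10.13°, 6.64°, 21.20°, 302.47°.
Largest gap = 302.47° ⇒ minimal covering band is its complement: 360° − 302.47° = 57.53°.
Band runs from -62.71° eastward to -5.18°.

57.53°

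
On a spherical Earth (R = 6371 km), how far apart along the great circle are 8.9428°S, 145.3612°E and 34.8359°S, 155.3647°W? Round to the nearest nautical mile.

3590 nmi

Δλ = -155.3647 − 145.3612 = -300.7259°; wrapped into (−180°, 180°]: 59.2741°.
Δφ = -34.8359 − -8.9428 = -25.8931°.
a = sin²(Δφ/2) + cos φ₁ · cos φ₂ · sin²(Δλ/2) = 0.248467.
c = 2·atan2(√a, √(1−a)) = 1.04365 rad → d = 6371·c ≈ 6649.11 km ≈ 3590.23 nmi.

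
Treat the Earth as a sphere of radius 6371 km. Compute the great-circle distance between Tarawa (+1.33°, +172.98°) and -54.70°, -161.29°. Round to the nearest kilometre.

6661 km

Δλ = -161.29 − 172.98 = -334.27°; wrapped into (−180°, 180°]: 25.73°.
Δφ = -54.70 − 1.33 = -56.03°.
a = sin²(Δφ/2) + cos φ₁ · cos φ₂ · sin²(Δλ/2) = 0.249260.
c = 2·atan2(√a, √(1−a)) = 1.04549 rad → d = 6371·c ≈ 6660.81 km.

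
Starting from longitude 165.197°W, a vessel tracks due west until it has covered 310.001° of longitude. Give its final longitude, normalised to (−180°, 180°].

Start at -165.197°; shift −310.001° → -475.198°.
-475.198° lies outside (−180°, 180°]; add 360° → -115.198°.

115.198°W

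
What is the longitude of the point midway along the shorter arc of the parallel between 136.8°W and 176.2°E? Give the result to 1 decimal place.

160.3°W

Signed shortest Δλ from -136.8° to +176.2° is -47.0°.
Midpoint longitude = -136.8° + (-47.0°)/2 = -136.8° − 23.5° = -160.3°.
(The naïve average (-136.8 + +176.2)/2 = 19.7° is on the wrong side of the globe.)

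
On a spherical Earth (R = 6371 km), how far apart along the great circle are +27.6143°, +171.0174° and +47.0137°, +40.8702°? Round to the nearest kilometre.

Δλ = 40.8702 − 171.0174 = -130.1472°.
Δφ = 47.0137 − 27.6143 = 19.3994°.
a = sin²(Δφ/2) + cos φ₁ · cos φ₂ · sin²(Δλ/2) = 0.525230.
c = 2·atan2(√a, √(1−a)) = 1.62128 rad → d = 6371·c ≈ 10329.17 km.

10329 km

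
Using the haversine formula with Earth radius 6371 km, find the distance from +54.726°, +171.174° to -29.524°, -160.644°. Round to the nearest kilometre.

9749 km

Δλ = -160.644 − 171.174 = -331.818°; wrapped into (−180°, 180°]: 28.182°.
Δφ = -29.524 − 54.726 = -84.250°.
a = sin²(Δφ/2) + cos φ₁ · cos φ₂ · sin²(Δλ/2) = 0.479691.
c = 2·atan2(√a, √(1−a)) = 1.53017 rad → d = 6371·c ≈ 9748.70 km.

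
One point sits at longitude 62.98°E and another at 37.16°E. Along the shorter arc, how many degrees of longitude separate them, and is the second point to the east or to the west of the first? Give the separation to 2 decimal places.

Raw difference: 37.16 − 62.98 = -25.82°.
Normalise into (−180°, 180°]: -25.82° stays -25.82°.
Negative ⇒ the second point lies to the west; separation 25.82°.

25.82° west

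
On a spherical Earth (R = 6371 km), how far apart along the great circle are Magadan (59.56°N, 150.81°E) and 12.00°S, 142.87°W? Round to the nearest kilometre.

Δλ = -142.87 − 150.81 = -293.68°; wrapped into (−180°, 180°]: 66.32°.
Δφ = -12.00 − 59.56 = -71.56°.
a = sin²(Δφ/2) + cos φ₁ · cos φ₂ · sin²(Δλ/2) = 0.490110.
c = 2·atan2(√a, √(1−a)) = 1.55102 rad → d = 6371·c ≈ 9881.52 km.

9882 km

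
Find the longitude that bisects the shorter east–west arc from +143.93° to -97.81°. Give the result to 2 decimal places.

-156.94°

Signed shortest Δλ from +143.93° to -97.81° is +118.26°.
Midpoint longitude = +143.93° + (+118.26°)/2 = +143.93° + 59.13° = +203.06°.
Normalise into (−180°, 180°]: -156.94°.
(The naïve average (+143.93 + -97.81)/2 = 23.06° is on the wrong side of the globe.)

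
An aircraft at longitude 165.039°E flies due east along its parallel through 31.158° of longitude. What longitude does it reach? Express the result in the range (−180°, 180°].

Start at +165.039°; shift +31.158° → +196.197°.
+196.197° lies outside (−180°, 180°]; subtract 360° → -163.803°.

163.803°W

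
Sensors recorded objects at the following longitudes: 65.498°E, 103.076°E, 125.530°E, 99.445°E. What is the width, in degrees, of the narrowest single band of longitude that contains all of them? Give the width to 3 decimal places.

Sort the longitudes: +65.498°, +99.445°, +103.076°, +125.530°.
Eastward gaps between consecutive values (wrapping around): 33.947°, 3.631°, 22.454°, 299.968°.
Largest gap = 299.968° ⇒ minimal covering band is its complement: 360° − 299.968° = 60.032°.
Band runs from +65.498° eastward to +125.530°.

60.032°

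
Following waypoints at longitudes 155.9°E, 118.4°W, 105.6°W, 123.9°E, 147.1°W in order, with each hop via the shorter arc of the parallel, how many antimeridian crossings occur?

3

Leg 1: +155.9° → -118.4°, shortest Δλ = 85.7° (east) — crosses 180°.
Leg 2: -118.4° → -105.6°, shortest Δλ = 12.8° (east) — does not cross 180°.
Leg 3: -105.6° → +123.9°, shortest Δλ = -130.5° (west) — crosses 180°.
Leg 4: +123.9° → -147.1°, shortest Δλ = 89.0° (east) — crosses 180°.
Total crossings: 3.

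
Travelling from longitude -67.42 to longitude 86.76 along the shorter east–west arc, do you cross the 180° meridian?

Signed shortest Δλ = ((86.76 − -67.42 + 180) mod 360) − 180 = 154.18°.
Going east by 154.18° from -67.42° reaches +86.76° without touching 180°.

No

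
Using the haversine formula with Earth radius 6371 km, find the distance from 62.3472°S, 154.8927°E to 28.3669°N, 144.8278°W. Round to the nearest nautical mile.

Δλ = -144.8278 − 154.8927 = -299.7205°; wrapped into (−180°, 180°]: 60.2795°.
Δφ = 28.3669 − -62.3472 = 90.7141°.
a = sin²(Δφ/2) + cos φ₁ · cos φ₂ · sin²(Δλ/2) = 0.609191.
c = 2·atan2(√a, √(1−a)) = 1.79095 rad → d = 6371·c ≈ 11410.16 km ≈ 6160.99 nmi.

6161 nmi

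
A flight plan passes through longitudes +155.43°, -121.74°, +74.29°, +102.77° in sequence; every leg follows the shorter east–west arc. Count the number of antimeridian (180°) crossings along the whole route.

Leg 1: +155.43° → -121.74°, shortest Δλ = 82.83° (east) — crosses 180°.
Leg 2: -121.74° → +74.29°, shortest Δλ = -163.97° (west) — crosses 180°.
Leg 3: +74.29° → +102.77°, shortest Δλ = 28.48° (east) — does not cross 180°.
Total crossings: 2.

2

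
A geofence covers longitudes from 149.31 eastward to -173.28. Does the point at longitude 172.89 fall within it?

Band width going east from +149.31° to -173.28°: ((-173.28 − 149.31) mod 360) = 37.41°.
Offset of +172.89° east of the west edge: ((172.89 − 149.31) mod 360) = 23.58°.
23.58° ≤ 37.41° ⇒ inside.

Yes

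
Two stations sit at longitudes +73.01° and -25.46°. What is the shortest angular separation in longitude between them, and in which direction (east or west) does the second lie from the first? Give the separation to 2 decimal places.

Raw difference: -25.46 − 73.01 = -98.47°.
Normalise into (−180°, 180°]: -98.47° stays -98.47°.
Negative ⇒ the second point lies to the west; separation 98.47°.

98.47° west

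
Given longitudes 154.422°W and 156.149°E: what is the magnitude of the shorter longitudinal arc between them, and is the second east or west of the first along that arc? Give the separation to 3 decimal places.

Raw difference: 156.149 − -154.422 = 310.571°.
Normalise into (−180°, 180°]: 310.571° − 360° = -49.429°.
Negative ⇒ the second point lies to the west; separation 49.429°.

49.429° west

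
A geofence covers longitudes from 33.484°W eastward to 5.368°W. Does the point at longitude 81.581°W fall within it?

No

Band width going east from -33.484° to -5.368°: ((-5.368 − -33.484) mod 360) = 28.116°.
Offset of -81.581° east of the west edge: ((-81.581 − -33.484) mod 360) = 311.903°.
311.903° > 28.116° ⇒ outside.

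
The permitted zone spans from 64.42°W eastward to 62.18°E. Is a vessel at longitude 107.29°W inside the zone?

Band width going east from -64.42° to +62.18°: ((62.18 − -64.42) mod 360) = 126.60°.
Offset of -107.29° east of the west edge: ((-107.29 − -64.42) mod 360) = 317.13°.
317.13° > 126.60° ⇒ outside.

No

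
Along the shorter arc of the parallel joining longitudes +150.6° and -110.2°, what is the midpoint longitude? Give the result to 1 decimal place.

Signed shortest Δλ from +150.6° to -110.2° is +99.2°.
Midpoint longitude = +150.6° + (+99.2°)/2 = +150.6° + 49.6° = +200.2°.
Normalise into (−180°, 180°]: -159.8°.
(The naïve average (+150.6 + -110.2)/2 = 20.2° is on the wrong side of the globe.)

-159.8°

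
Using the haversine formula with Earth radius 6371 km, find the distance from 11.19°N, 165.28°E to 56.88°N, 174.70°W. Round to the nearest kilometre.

5363 km

Δλ = -174.70 − 165.28 = -339.98°; wrapped into (−180°, 180°]: 20.02°.
Δφ = 56.88 − 11.19 = 45.69°.
a = sin²(Δφ/2) + cos φ₁ · cos φ₂ · sin²(Δλ/2) = 0.166925.
c = 2·atan2(√a, √(1−a)) = 0.84176 rad → d = 6371·c ≈ 5362.85 km.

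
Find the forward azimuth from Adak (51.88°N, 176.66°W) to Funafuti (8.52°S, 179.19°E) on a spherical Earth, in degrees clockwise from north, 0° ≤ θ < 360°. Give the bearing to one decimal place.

184.7°

Δλ = 179.19 − -176.66 = 355.85°; wrapped into (−180°, 180°]: -4.15°.
θ = atan2( sin Δλ · cos φ₂ , cos φ₁ · sin φ₂ − sin φ₁ · cos φ₂ · cos Δλ )
  = atan2(-0.07157, -0.86745) = -175.284° → normalised to [0°, 360°): 184.716°.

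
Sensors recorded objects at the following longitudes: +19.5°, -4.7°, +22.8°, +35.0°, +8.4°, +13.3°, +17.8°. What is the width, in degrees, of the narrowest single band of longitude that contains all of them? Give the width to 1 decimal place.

39.7°

Sort the longitudes: -4.7°, +8.4°, +13.3°, +17.8°, +19.5°, +22.8°, +35.0°.
Eastward gaps between consecutive values (wrapping around): 13.1°, 4.9°, 4.5°, 1.7°, 3.3°, 12.2°, 320.3°.
Largest gap = 320.3° ⇒ minimal covering band is its complement: 360° − 320.3° = 39.7°.
Band runs from -4.7° eastward to +35.0°.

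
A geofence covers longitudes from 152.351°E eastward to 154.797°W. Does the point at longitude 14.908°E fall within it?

No

Band width going east from +152.351° to -154.797°: ((-154.797 − 152.351) mod 360) = 52.852°.
Offset of +14.908° east of the west edge: ((14.908 − 152.351) mod 360) = 222.557°.
222.557° > 52.852° ⇒ outside.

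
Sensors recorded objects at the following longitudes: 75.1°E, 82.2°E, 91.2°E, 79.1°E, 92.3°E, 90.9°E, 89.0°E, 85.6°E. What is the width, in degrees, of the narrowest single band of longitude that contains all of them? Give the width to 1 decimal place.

17.2°

Sort the longitudes: +75.1°, +79.1°, +82.2°, +85.6°, +89.0°, +90.9°, +91.2°, +92.3°.
Eastward gaps between consecutive values (wrapping around): 4.0°, 3.1°, 3.4°, 3.4°, 1.9°, 0.3°, 1.1°, 342.8°.
Largest gap = 342.8° ⇒ minimal covering band is its complement: 360° − 342.8° = 17.2°.
Band runs from +75.1° eastward to +92.3°.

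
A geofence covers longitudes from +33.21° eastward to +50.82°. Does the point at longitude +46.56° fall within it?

Yes

Band width going east from +33.21° to +50.82°: ((50.82 − 33.21) mod 360) = 17.61°.
Offset of +46.56° east of the west edge: ((46.56 − 33.21) mod 360) = 13.35°.
13.35° ≤ 17.61° ⇒ inside.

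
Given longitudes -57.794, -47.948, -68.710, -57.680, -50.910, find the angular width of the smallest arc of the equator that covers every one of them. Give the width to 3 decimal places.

20.762°

Sort the longitudes: -68.710°, -57.794°, -57.680°, -50.910°, -47.948°.
Eastward gaps between consecutive values (wrapping around): 10.916°, 0.114°, 6.770°, 2.962°, 339.238°.
Largest gap = 339.238° ⇒ minimal covering band is its complement: 360° − 339.238° = 20.762°.
Band runs from -68.710° eastward to -47.948°.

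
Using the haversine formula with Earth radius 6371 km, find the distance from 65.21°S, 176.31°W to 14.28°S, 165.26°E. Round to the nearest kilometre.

Δλ = 165.26 − -176.31 = 341.57°; wrapped into (−180°, 180°]: -18.43°.
Δφ = -14.28 − -65.21 = 50.93°.
a = sin²(Δφ/2) + cos φ₁ · cos φ₂ · sin²(Δλ/2) = 0.195286.
c = 2·atan2(√a, √(1−a)) = 0.91546 rad → d = 6371·c ≈ 5832.37 km.

5832 km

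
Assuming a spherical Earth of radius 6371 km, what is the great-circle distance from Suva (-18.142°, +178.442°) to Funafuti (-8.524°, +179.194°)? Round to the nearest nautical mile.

Δλ = 179.194 − 178.442 = 0.752°.
Δφ = -8.524 − -18.142 = 9.618°.
a = sin²(Δφ/2) + cos φ₁ · cos φ₂ · sin²(Δλ/2) = 0.007069.
c = 2·atan2(√a, √(1−a)) = 0.16835 rad → d = 6371·c ≈ 1072.55 km ≈ 579.13 nmi.

579 nmi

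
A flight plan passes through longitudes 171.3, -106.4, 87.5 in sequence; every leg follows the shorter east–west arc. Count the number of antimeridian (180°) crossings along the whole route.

Leg 1: +171.3° → -106.4°, shortest Δλ = 82.3° (east) — crosses 180°.
Leg 2: -106.4° → +87.5°, shortest Δλ = -166.1° (west) — crosses 180°.
Total crossings: 2.

2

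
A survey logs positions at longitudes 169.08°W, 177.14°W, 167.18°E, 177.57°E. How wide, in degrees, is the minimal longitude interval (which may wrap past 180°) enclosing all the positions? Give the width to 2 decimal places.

23.74°

Sort the longitudes: -177.14°, -169.08°, +167.18°, +177.57°.
Eastward gaps between consecutive values (wrapping around): 8.06°, 336.26°, 10.39°, 5.29°.
Largest gap = 336.26° ⇒ minimal covering band is its complement: 360° − 336.26° = 23.74°.
Band runs from +167.18° eastward to -169.08°, crossing the antimeridian.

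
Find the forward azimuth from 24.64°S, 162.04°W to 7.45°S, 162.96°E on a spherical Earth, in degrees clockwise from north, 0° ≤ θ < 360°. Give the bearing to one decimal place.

Δλ = 162.96 − -162.04 = 325.00°; wrapped into (−180°, 180°]: -35.00°.
θ = atan2( sin Δλ · cos φ₂ , cos φ₁ · sin φ₂ − sin φ₁ · cos φ₂ · cos Δλ )
  = atan2(-0.56873, 0.22078) = -68.784° → normalised to [0°, 360°): 291.216°.

291.2°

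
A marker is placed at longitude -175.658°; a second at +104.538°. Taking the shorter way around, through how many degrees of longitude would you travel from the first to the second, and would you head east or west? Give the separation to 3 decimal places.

Raw difference: 104.538 − -175.658 = 280.196°.
Normalise into (−180°, 180°]: 280.196° − 360° = -79.804°.
Negative ⇒ the second point lies to the west; separation 79.804°.

79.804° west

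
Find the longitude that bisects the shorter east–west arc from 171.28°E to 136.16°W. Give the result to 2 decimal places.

Signed shortest Δλ from +171.28° to -136.16° is +52.56°.
Midpoint longitude = +171.28° + (+52.56°)/2 = +171.28° + 26.28° = +197.56°.
Normalise into (−180°, 180°]: -162.44°.
(The naïve average (+171.28 + -136.16)/2 = 17.56° is on the wrong side of the globe.)

162.44°W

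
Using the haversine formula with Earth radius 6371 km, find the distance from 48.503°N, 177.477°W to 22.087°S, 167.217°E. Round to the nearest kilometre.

7996 km

Δλ = 167.217 − -177.477 = 344.694°; wrapped into (−180°, 180°]: -15.306°.
Δφ = -22.087 − 48.503 = -70.590°.
a = sin²(Δφ/2) + cos φ₁ · cos φ₂ · sin²(Δλ/2) = 0.344726.
c = 2·atan2(√a, √(1−a)) = 1.25503 rad → d = 6371·c ≈ 7995.77 km.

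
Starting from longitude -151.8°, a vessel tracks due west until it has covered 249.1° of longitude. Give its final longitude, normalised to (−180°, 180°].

-40.9°

Start at -151.8°; shift −249.1° → -400.9°.
-400.9° lies outside (−180°, 180°]; add 360° → -40.9°.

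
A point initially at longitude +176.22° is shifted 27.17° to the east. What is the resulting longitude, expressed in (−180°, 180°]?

-156.61°

Start at +176.22°; shift +27.17° → +203.39°.
+203.39° lies outside (−180°, 180°]; subtract 360° → -156.61°.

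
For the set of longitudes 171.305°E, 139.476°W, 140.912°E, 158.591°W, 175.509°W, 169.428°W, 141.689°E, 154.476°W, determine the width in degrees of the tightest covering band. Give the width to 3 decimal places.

Sort the longitudes: -175.509°, -169.428°, -158.591°, -154.476°, -139.476°, +140.912°, +141.689°, +171.305°.
Eastward gaps between consecutive values (wrapping around): 6.081°, 10.837°, 4.115°, 15.000°, 280.388°, 0.777°, 29.616°, 13.186°.
Largest gap = 280.388° ⇒ minimal covering band is its complement: 360° − 280.388° = 79.612°.
Band runs from +140.912° eastward to -139.476°, crossing the antimeridian.

79.612°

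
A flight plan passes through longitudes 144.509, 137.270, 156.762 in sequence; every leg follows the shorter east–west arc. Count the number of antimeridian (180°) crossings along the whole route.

0

Leg 1: +144.509° → +137.270°, shortest Δλ = -7.239° (west) — does not cross 180°.
Leg 2: +137.270° → +156.762°, shortest Δλ = 19.492° (east) — does not cross 180°.
Total crossings: 0.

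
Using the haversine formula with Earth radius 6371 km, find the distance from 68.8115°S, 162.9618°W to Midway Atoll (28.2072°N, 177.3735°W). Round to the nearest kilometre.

10852 km

Δλ = -177.3735 − -162.9618 = -14.4117°.
Δφ = 28.2072 − -68.8115 = 97.0187°.
a = sin²(Δφ/2) + cos φ₁ · cos φ₂ · sin²(Δλ/2) = 0.566108.
c = 2·atan2(√a, √(1−a)) = 1.70340 rad → d = 6371·c ≈ 10852.37 km.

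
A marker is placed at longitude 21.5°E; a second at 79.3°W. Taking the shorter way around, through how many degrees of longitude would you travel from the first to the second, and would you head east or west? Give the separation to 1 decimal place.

Raw difference: -79.3 − 21.5 = -100.8°.
Normalise into (−180°, 180°]: -100.8° stays -100.8°.
Negative ⇒ the second point lies to the west; separation 100.8°.

100.8° west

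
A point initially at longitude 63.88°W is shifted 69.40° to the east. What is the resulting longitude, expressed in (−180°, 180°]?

5.52°E

Start at -63.88°; shift +69.40° → +5.52°.
+5.52° already lies in (−180°, 180°].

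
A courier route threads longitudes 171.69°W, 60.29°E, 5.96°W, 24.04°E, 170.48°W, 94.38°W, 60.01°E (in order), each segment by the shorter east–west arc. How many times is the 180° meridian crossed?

2

Leg 1: -171.69° → +60.29°, shortest Δλ = -128.02° (west) — crosses 180°.
Leg 2: +60.29° → -5.96°, shortest Δλ = -66.25° (west) — does not cross 180°.
Leg 3: -5.96° → +24.04°, shortest Δλ = 30.0° (east) — does not cross 180°.
Leg 4: +24.04° → -170.48°, shortest Δλ = 165.48° (east) — crosses 180°.
Leg 5: -170.48° → -94.38°, shortest Δλ = 76.1° (east) — does not cross 180°.
Leg 6: -94.38° → +60.01°, shortest Δλ = 154.39° (east) — does not cross 180°.
Total crossings: 2.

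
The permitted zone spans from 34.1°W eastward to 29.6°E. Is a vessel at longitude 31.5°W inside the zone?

Yes

Band width going east from -34.1° to +29.6°: ((29.6 − -34.1) mod 360) = 63.7°.
Offset of -31.5° east of the west edge: ((-31.5 − -34.1) mod 360) = 2.6°.
2.6° ≤ 63.7° ⇒ inside.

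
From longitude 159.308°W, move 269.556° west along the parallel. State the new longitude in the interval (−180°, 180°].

Start at -159.308°; shift −269.556° → -428.864°.
-428.864° lies outside (−180°, 180°]; add 360° → -68.864°.

68.864°W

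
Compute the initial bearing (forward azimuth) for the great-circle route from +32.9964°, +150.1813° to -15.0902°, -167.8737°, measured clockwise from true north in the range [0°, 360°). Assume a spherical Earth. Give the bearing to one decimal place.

133.4°

Δλ = -167.8737 − 150.1813 = -318.0550°; wrapped into (−180°, 180°]: 41.9450°.
θ = atan2( sin Δλ · cos φ₂ , cos φ₁ · sin φ₂ − sin φ₁ · cos φ₂ · cos Δλ )
  = atan2(0.64537, -0.60944) = 133.360° → normalised to [0°, 360°): 133.360°.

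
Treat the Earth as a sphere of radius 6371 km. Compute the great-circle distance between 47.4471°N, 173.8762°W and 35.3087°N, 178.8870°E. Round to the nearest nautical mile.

798 nmi

Δλ = 178.8870 − -173.8762 = 352.7632°; wrapped into (−180°, 180°]: -7.2368°.
Δφ = 35.3087 − 47.4471 = -12.1384°.
a = sin²(Δφ/2) + cos φ₁ · cos φ₂ · sin²(Δλ/2) = 0.013377.
c = 2·atan2(√a, √(1−a)) = 0.23184 rad → d = 6371·c ≈ 1477.02 km ≈ 797.53 nmi.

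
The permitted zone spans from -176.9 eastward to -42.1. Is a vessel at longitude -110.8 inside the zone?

Band width going east from -176.9° to -42.1°: ((-42.1 − -176.9) mod 360) = 134.8°.
Offset of -110.8° east of the west edge: ((-110.8 − -176.9) mod 360) = 66.1°.
66.1° ≤ 134.8° ⇒ inside.

Yes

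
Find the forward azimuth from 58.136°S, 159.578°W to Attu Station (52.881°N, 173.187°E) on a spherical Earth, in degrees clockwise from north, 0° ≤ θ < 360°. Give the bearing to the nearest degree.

Δλ = 173.187 − -159.578 = 332.765°; wrapped into (−180°, 180°]: -27.235°.
θ = atan2( sin Δλ · cos φ₂ , cos φ₁ · sin φ₂ − sin φ₁ · cos φ₂ · cos Δλ )
  = atan2(-0.27617, 0.87665) = -17.486° → normalised to [0°, 360°): 342.514°.

343°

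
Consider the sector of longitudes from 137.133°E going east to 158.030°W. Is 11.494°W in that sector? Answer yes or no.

No

Band width going east from +137.133° to -158.030°: ((-158.030 − 137.133) mod 360) = 64.837°.
Offset of -11.494° east of the west edge: ((-11.494 − 137.133) mod 360) = 211.373°.
211.373° > 64.837° ⇒ outside.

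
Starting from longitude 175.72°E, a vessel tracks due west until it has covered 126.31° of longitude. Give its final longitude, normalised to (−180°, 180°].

Start at +175.72°; shift −126.31° → +49.41°.
+49.41° already lies in (−180°, 180°].

49.41°E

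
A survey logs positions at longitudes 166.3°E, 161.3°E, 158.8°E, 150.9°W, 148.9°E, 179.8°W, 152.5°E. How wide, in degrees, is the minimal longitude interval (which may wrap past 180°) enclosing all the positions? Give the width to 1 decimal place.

60.2°

Sort the longitudes: -179.8°, -150.9°, +148.9°, +152.5°, +158.8°, +161.3°, +166.3°.
Eastward gaps between consecutive values (wrapping around): 28.9°, 299.8°, 3.6°, 6.3°, 2.5°, 5.0°, 13.9°.
Largest gap = 299.8° ⇒ minimal covering band is its complement: 360° − 299.8° = 60.2°.
Band runs from +148.9° eastward to -150.9°, crossing the antimeridian.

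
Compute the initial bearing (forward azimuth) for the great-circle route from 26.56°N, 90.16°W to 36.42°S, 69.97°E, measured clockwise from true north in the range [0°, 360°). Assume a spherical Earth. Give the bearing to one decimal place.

125.2°

Δλ = 69.97 − -90.16 = 160.13°.
θ = atan2( sin Δλ · cos φ₂ , cos φ₁ · sin φ₂ − sin φ₁ · cos φ₂ · cos Δλ )
  = atan2(0.27350, -0.19266) = 125.162° → normalised to [0°, 360°): 125.162°.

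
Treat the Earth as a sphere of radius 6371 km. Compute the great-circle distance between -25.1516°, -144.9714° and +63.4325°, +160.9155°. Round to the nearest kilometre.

10921 km

Δλ = 160.9155 − -144.9714 = 305.8869°; wrapped into (−180°, 180°]: -54.1131°.
Δφ = 63.4325 − -25.1516 = 88.5841°.
a = sin²(Δφ/2) + cos φ₁ · cos φ₂ · sin²(Δλ/2) = 0.571410.
c = 2·atan2(√a, √(1−a)) = 1.71411 rad → d = 6371·c ≈ 10920.58 km.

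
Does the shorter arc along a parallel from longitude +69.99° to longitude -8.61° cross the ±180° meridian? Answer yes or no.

Signed shortest Δλ = ((-8.61 − 69.99 + 180) mod 360) − 180 = -78.6°.
Going west by 78.6° from +69.99° reaches -8.61° without touching 180°.

No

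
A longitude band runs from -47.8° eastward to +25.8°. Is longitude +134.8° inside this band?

No

Band width going east from -47.8° to +25.8°: ((25.8 − -47.8) mod 360) = 73.6°.
Offset of +134.8° east of the west edge: ((134.8 − -47.8) mod 360) = 182.6°.
182.6° > 73.6° ⇒ outside.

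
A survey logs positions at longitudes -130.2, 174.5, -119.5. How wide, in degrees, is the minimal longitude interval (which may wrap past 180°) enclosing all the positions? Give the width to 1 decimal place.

Sort the longitudes: -130.2°, -119.5°, +174.5°.
Eastward gaps between consecutive values (wrapping around): 10.7°, 294.0°, 55.3°.
Largest gap = 294.0° ⇒ minimal covering band is its complement: 360° − 294.0° = 66.0°.
Band runs from +174.5° eastward to -119.5°, crossing the antimeridian.

66.0°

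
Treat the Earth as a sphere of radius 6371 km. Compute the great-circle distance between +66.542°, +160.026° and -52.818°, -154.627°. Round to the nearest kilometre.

Δλ = -154.627 − 160.026 = -314.653°; wrapped into (−180°, 180°]: 45.347°.
Δφ = -52.818 − 66.542 = -119.360°.
a = sin²(Δφ/2) + cos φ₁ · cos φ₂ · sin²(Δλ/2) = 0.780896.
c = 2·atan2(√a, √(1−a)) = 2.16735 rad → d = 6371·c ≈ 13808.17 km.

13808 km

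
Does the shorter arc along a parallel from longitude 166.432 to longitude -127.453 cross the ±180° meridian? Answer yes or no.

Naïve |-127.453 − 166.432| = 293.885° > 180°, so the shorter arc goes the other way round — across 180°.
Signed shortest Δλ = ((-127.453 − 166.432 + 180) mod 360) − 180 = 66.115°.
Going east by 66.115° from +166.432° passes through 180° before reaching -127.453°.

Yes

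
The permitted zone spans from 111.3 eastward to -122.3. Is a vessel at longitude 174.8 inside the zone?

Band width going east from +111.3° to -122.3°: ((-122.3 − 111.3) mod 360) = 126.4°.
Offset of +174.8° east of the west edge: ((174.8 − 111.3) mod 360) = 63.5°.
63.5° ≤ 126.4° ⇒ inside.

Yes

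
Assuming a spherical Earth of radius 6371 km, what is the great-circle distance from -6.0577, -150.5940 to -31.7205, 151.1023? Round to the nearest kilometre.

6672 km

Δλ = 151.1023 − -150.5940 = 301.6963°; wrapped into (−180°, 180°]: -58.3037°.
Δφ = -31.7205 − -6.0577 = -25.6628°.
a = sin²(Δφ/2) + cos φ₁ · cos φ₂ · sin²(Δλ/2) = 0.250039.
c = 2·atan2(√a, √(1−a)) = 1.04729 rad → d = 6371·c ≈ 6672.28 km.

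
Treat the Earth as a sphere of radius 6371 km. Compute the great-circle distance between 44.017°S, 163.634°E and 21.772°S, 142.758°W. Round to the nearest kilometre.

Δλ = -142.758 − 163.634 = -306.392°; wrapped into (−180°, 180°]: 53.608°.
Δφ = -21.772 − -44.017 = 22.245°.
a = sin²(Δφ/2) + cos φ₁ · cos φ₂ · sin²(Δλ/2) = 0.173015.
c = 2·atan2(√a, √(1−a)) = 0.85798 rad → d = 6371·c ≈ 5466.17 km.

5466 km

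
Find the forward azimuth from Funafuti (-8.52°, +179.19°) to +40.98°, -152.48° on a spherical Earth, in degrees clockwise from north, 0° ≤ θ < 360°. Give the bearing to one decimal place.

Δλ = -152.48 − 179.19 = -331.67°; wrapped into (−180°, 180°]: 28.33°.
θ = atan2( sin Δλ · cos φ₂ , cos φ₁ · sin φ₂ − sin φ₁ · cos φ₂ · cos Δλ )
  = atan2(0.35826, 0.74701) = 25.622° → normalised to [0°, 360°): 25.622°.

25.6°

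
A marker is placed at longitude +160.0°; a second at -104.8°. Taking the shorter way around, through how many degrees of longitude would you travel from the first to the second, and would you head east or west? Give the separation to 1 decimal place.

Raw difference: -104.8 − 160.0 = -264.8°.
Normalise into (−180°, 180°]: -264.8° + 360° = 95.2°.
Positive ⇒ the second point lies to the east; separation 95.2°.

95.2° east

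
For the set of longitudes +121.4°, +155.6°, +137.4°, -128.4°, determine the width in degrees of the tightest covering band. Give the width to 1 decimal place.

110.2°

Sort the longitudes: -128.4°, +121.4°, +137.4°, +155.6°.
Eastward gaps between consecutive values (wrapping around): 249.8°, 16.0°, 18.2°, 76.0°.
Largest gap = 249.8° ⇒ minimal covering band is its complement: 360° − 249.8° = 110.2°.
Band runs from +121.4° eastward to -128.4°, crossing the antimeridian.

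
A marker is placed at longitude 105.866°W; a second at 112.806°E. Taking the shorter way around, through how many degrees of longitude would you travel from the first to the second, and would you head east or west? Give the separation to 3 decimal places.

Raw difference: 112.806 − -105.866 = 218.672°.
Normalise into (−180°, 180°]: 218.672° − 360° = -141.328°.
Negative ⇒ the second point lies to the west; separation 141.328°.

141.328° west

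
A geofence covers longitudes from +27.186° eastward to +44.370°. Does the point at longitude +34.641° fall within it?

Band width going east from +27.186° to +44.370°: ((44.370 − 27.186) mod 360) = 17.184°.
Offset of +34.641° east of the west edge: ((34.641 − 27.186) mod 360) = 7.455°.
7.455° ≤ 17.184° ⇒ inside.

Yes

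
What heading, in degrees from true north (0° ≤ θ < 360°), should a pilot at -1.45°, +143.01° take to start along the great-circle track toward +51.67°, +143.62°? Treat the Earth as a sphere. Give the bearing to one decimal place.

0.5°

Δλ = 143.62 − 143.01 = 0.61°.
θ = atan2( sin Δλ · cos φ₂ , cos φ₁ · sin φ₂ − sin φ₁ · cos φ₂ · cos Δλ )
  = atan2(0.00660, 0.79989) = 0.473° → normalised to [0°, 360°): 0.473°.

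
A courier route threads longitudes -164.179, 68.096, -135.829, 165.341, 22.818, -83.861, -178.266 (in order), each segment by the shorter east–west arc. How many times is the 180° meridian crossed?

3

Leg 1: -164.179° → +68.096°, shortest Δλ = -127.725° (west) — crosses 180°.
Leg 2: +68.096° → -135.829°, shortest Δλ = 156.075° (east) — crosses 180°.
Leg 3: -135.829° → +165.341°, shortest Δλ = -58.83° (west) — crosses 180°.
Leg 4: +165.341° → +22.818°, shortest Δλ = -142.523° (west) — does not cross 180°.
Leg 5: +22.818° → -83.861°, shortest Δλ = -106.679° (west) — does not cross 180°.
Leg 6: -83.861° → -178.266°, shortest Δλ = -94.405° (west) — does not cross 180°.
Total crossings: 3.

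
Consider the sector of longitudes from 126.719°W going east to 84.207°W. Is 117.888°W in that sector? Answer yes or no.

Band width going east from -126.719° to -84.207°: ((-84.207 − -126.719) mod 360) = 42.512°.
Offset of -117.888° east of the west edge: ((-117.888 − -126.719) mod 360) = 8.831°.
8.831° ≤ 42.512° ⇒ inside.

Yes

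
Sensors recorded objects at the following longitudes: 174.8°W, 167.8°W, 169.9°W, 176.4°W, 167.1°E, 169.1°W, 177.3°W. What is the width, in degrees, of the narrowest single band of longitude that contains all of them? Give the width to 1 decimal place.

25.1°

Sort the longitudes: -177.3°, -176.4°, -174.8°, -169.9°, -169.1°, -167.8°, +167.1°.
Eastward gaps between consecutive values (wrapping around): 0.9°, 1.6°, 4.9°, 0.8°, 1.3°, 334.9°, 15.6°.
Largest gap = 334.9° ⇒ minimal covering band is its complement: 360° − 334.9° = 25.1°.
Band runs from +167.1° eastward to -167.8°, crossing the antimeridian.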